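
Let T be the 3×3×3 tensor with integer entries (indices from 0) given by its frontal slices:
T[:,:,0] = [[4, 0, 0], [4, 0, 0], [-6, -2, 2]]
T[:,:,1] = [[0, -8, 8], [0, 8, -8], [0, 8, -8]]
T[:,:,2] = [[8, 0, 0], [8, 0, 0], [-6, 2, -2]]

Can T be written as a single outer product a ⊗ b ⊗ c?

The mode-3 unfolding of T (rows indexed by k, columns by (i,j) = (0,0), (0,1), (0,2), (1,0), (1,1), (1,2), (2,0), (2,1), (2,2)) is [[4, 0, 0, 4, 0, 0, -6, -2, 2], [0, -8, 8, 0, 8, -8, 0, 8, -8], [8, 0, 0, 8, 0, 0, -6, 2, -2]].
There the 3×3 minor on rows k ∈ {0, 1, 2}, columns (i,j) ∈ {(0,0), (0,1), (2,0)} is det [[4, 0, -6], [0, -8, 0], [8, 0, -6]] = -192 ≠ 0, so this unfolding has rank ≥ 3; CP rank is at least every unfolding rank, so rank(T) ≥ 3.
In particular rank(T) ≥ 3 > 1, so T is not rank-1.

No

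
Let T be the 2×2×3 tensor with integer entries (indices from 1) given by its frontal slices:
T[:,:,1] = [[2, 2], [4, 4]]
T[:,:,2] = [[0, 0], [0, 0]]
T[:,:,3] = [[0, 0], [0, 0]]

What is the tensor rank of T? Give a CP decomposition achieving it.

Lower bound: T ≠ 0 (e.g. T[1,1,1] = 2), so rank(T) ≥ 1.
Upper bound: if T = a ⊗ b ⊗ c then every fibre of T is a multiple of the corresponding factor, so read the factors off the fibres through the nonzero entry T[1,1,1] = 2.
The mode-1 fibre T[:,1,1] = [2, 4] gives a = (1, 2) (primitive direction); the mode-2 fibre T[1,:,1] = [2, 2] gives b = (1, 1); then c[k] = T[1,1,k] / (a[1]·b[1]) = [2, 0, 0] / 1 = (2, 0, 0).
Expanding (1, 2) ⊗ (1, 1) ⊗ (2, 0, 0) reproduces all 12 entries of T, so T = (1, 2) ⊗ (1, 1) ⊗ (2, 0, 0) and rank(T) ≤ 1.
These bounds meet, so rank(T) = 1.

rank(T) = 1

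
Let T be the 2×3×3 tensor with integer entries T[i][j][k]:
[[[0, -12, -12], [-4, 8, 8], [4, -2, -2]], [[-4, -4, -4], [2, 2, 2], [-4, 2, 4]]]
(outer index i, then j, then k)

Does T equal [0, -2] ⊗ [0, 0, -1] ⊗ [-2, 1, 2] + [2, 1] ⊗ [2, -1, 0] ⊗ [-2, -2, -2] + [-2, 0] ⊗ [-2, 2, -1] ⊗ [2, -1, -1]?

Yes

Reconstruct entrywise from the claimed factors. For example, T[0,0,0] = 0 and Σₗ aₗ[0]bₗ[0]cₗ[0] = (0)·(0)·(-2) + (2)·(2)·(-2) + (-2)·(-2)·(2) = 0; checking all 18 entries, every one matches. The claim holds.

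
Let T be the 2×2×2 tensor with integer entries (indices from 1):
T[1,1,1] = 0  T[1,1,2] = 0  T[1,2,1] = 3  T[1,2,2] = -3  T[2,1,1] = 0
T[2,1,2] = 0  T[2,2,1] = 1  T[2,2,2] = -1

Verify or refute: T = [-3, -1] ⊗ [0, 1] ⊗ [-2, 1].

Reconstruct entry (1,2,1) from the claimed factors: Σₗ aₗ[1]bₗ[2]cₗ[1] = (-3)·(1)·(-2) = 6, but T[1,2,1] = 3. The claim is false.

No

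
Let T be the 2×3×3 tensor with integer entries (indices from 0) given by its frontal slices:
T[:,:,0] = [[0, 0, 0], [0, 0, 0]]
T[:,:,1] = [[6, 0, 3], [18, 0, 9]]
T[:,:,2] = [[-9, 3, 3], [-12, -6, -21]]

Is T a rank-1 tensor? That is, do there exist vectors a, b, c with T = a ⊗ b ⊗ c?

The mode-3 unfolding of T (rows indexed by k, columns by (i,j) = (0,0), (0,1), (0,2), (1,0), (1,1), (1,2)) is [[0, 0, 0, 0, 0, 0], [6, 0, 3, 18, 0, 9], [-9, 3, 3, -12, -6, -21]].
There the 2×2 minor on rows k ∈ {1, 2}, columns (i,j) ∈ {(0,0), (0,1)} is det [[6, 0], [-9, 3]] = 18 ≠ 0, so this unfolding has rank ≥ 2; CP rank is at least every unfolding rank, so rank(T) ≥ 2.
In particular rank(T) ≥ 2 > 1, so T is not rank-1.

No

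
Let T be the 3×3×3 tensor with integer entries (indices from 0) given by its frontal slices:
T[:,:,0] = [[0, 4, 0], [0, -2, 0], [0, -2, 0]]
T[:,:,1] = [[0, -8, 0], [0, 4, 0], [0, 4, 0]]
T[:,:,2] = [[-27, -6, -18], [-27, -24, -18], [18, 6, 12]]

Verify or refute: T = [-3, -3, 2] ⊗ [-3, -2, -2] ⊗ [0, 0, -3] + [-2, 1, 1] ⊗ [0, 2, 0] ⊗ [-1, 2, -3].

Yes

Reconstruct entrywise from the claimed factors. For example, T[2,2,0] = 0 and Σₗ aₗ[2]bₗ[2]cₗ[0] = (2)·(-2)·(0) + (1)·(0)·(-1) = 0; checking all 27 entries, every one matches. The claim holds.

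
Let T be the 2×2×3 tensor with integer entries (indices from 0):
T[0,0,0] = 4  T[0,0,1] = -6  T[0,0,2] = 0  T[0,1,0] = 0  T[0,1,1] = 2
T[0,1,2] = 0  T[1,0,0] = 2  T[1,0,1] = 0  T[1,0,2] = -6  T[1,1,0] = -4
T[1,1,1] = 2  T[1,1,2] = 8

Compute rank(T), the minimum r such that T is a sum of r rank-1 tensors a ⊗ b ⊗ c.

Lower bound: the mode-3 unfolding of T (rows indexed by k, columns by (i,j) = (0,0), (0,1), (1,0), (1,1)) is [[4, 0, 2, -4], [-6, 2, 0, 2], [0, 0, -6, 8]].
There the 3×3 minor on rows k ∈ {0, 1, 2}, columns (i,j) ∈ {(0,0), (0,1), (1,0)} is det [[4, 0, 2], [-6, 2, 0], [0, 0, -6]] = -48 ≠ 0, so this unfolding has rank ≥ 3; CP rank is at least every unfolding rank, so rank(T) ≥ 3. (Unfolding ranks only ever bound the CP rank from below — rank(T) can be strictly larger than all of them — so the matching upper bound has to come from an explicit 3-term decomposition.)
Upper bound: T is a sum of 3 rank-1 terms, T = [1, -1] ⊗ [1, -1] ⊗ [0, -2, 4] + [1, 0] ⊗ [0, 1] ⊗ [8, -8, -4] + [2, 1] ⊗ [1, -2] ⊗ [2, -2, -2] (one valid choice — decompositions are not unique — normalised so each a, b is primitive with positive first nonzero entry; check it by expanding all entries), so rank(T) ≤ 3.
These bounds meet, so rank(T) = 3.

3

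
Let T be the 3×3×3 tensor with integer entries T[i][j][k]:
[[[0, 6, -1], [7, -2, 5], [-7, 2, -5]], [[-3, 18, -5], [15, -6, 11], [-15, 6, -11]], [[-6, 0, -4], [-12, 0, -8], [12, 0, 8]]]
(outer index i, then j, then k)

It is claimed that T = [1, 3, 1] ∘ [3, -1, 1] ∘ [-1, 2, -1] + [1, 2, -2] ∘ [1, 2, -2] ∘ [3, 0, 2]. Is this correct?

No

Reconstruct entry (2,0,0) from the claimed factors: Σₗ aₗ[2]bₗ[0]cₗ[0] = (1)·(3)·(-1) + (-2)·(1)·(3) = -9, but T[2,0,0] = -6. The claim is false.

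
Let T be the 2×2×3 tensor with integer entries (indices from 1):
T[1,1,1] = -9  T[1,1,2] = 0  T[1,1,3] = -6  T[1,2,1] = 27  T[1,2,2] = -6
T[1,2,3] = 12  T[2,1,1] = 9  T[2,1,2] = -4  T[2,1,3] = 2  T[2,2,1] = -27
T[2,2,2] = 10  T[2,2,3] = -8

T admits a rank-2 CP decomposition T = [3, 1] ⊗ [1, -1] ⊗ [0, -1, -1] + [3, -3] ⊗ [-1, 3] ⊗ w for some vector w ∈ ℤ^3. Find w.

Subtract the known terms from T to get the rank-1 residual R = [3, -3] ⊗ [-1, 3] ⊗ w, so R[i,j,k] = a[i]·b[j]·w[k]. Pick indices with nonzero a[1]·b[1] = (3)·(-1) = -3. Only the fibre through (1,1,·) is needed: R[1,1,:] = T[1,1,:] − Σₗ aₗ[1]bₗ[1]cₗ = [-9, 0, -6] − (3)·(1)·[0, -1, -1] = [-9, 3, -3]. Then w[k] = R[1,1,k] / -3 for each k, giving w = [-9, 3, -3] / -3 = [3, -1, 1].

w = [3, -1, 1]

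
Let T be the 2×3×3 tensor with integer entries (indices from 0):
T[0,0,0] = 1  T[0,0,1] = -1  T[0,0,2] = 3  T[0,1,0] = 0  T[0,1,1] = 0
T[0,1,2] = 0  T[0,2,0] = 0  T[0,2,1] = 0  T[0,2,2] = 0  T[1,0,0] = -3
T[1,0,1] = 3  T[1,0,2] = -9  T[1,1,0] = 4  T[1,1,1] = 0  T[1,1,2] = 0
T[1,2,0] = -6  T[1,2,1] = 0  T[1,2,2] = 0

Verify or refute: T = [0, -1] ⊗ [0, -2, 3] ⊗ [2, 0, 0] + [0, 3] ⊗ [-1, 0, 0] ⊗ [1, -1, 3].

No

Reconstruct entry (0,0,0) from the claimed factors: Σₗ aₗ[0]bₗ[0]cₗ[0] = (0)·(0)·(2) + (0)·(-1)·(1) = 0, but T[0,0,0] = 1. The claim is false.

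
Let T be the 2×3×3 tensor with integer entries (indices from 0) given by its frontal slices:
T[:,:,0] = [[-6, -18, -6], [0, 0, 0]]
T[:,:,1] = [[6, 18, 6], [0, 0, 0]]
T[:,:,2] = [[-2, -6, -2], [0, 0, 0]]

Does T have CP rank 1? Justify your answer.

Yes

If T = a ∘ b ∘ c then every fibre of T is a multiple of the corresponding factor, so read the factors off the fibres through the nonzero entry T[0,0,0] = -6.
The mode-1 fibre T[:,0,0] = [-6, 0] gives a = [1, 0] (primitive direction); the mode-2 fibre T[0,:,0] = [-6, -18, -6] gives b = [1, 3, 1]; then c[k] = T[0,0,k] / (a[0]·b[0]) = [-6, 6, -2] / 1 = [-6, 6, -2].
Expanding [1, 0] ∘ [1, 3, 1] ∘ [-6, 6, -2] reproduces all 18 entries of T, so T = [1, 0] ∘ [1, 3, 1] ∘ [-6, 6, -2] and rank(T) ≤ 1.
Equivalently every frontal slice T[:,:,k] is c[k] times the rank-1 matrix [1, 0] ∘ [1, 3, 1]. So T has rank 1 (it is nonzero).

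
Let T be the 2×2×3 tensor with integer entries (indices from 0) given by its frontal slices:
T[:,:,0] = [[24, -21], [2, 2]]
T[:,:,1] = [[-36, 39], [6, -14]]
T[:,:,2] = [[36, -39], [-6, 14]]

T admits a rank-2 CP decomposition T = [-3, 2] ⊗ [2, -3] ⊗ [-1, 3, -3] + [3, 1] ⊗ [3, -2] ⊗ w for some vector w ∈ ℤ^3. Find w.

w = [2, -2, 2]

Subtract the known terms from T to get the rank-1 residual R = [3, 1] ⊗ [3, -2] ⊗ w, so R[i,j,k] = a[i]·b[j]·w[k]. Pick indices with nonzero a[0]·b[0] = (3)·(3) = 9. Only the fibre through (0,0,·) is needed: R[0,0,:] = T[0,0,:] − Σₗ aₗ[0]bₗ[0]cₗ = [24, -36, 36] − (-3)·(2)·[-1, 3, -3] = [18, -18, 18]. Then w[k] = R[0,0,k] / 9 for each k, giving w = [18, -18, 18] / 9 = [2, -2, 2].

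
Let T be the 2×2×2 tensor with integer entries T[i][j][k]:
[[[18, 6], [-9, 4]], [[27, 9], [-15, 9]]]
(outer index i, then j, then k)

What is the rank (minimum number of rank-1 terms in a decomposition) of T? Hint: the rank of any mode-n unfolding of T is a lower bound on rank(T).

Lower bound: the mode-1 unfolding of T (rows indexed by i, columns by (j,k) = (0,0), (0,1), (1,0), (1,1)) is [[18, 6, -9, 4], [27, 9, -15, 9]].
There the 2×2 minor on rows i ∈ {0, 1}, columns (j,k) ∈ {(0,0), (1,0)} is det [[18, -9], [27, -15]] = -27 ≠ 0, so this unfolding has rank ≥ 2; CP rank is at least every unfolding rank, so rank(T) ≥ 2. (Unfolding ranks only ever bound the CP rank from below — rank(T) can be strictly larger than all of them — so the matching upper bound has to come from an explicit 2-term decomposition.)
Upper bound — finding two terms. Write S_k = T[:,:,k] for the frontal slices: S₀ = [[18, -9], [27, -15]], S₁ = [[6, 4], [9, 9]].
If T = a₁ ⊗ b₁ ⊗ c₁ + a₂ ⊗ b₂ ⊗ c₂ then each S_k = c₁[k]·a₁b₁ᵀ + c₂[k]·a₂b₂ᵀ. S₀ and S₁ are linearly independent, so a₁b₁ᵀ and a₂b₂ᵀ must span the same plane of matrices: they are the rank-1 matrices of the form x·S₀ + y·S₁.
det(x·S₀ + y·S₁) is −27·x² + 45·xy + 18·y² = (-9)·(x − 2·y)(3·x + y), vanishing at (x:y) = (2:1) and (1:-3).
M₁ = 2·S₀ + S₁ = [[42, -14], [63, -21]] = 7·(2, 3)(3, -1)ᵀ and M₂ = S₀ − 3·S₁ = [[0, -21], [0, -42]] = (-21)·(1, 2)(0, 1)ᵀ, so take a₁ = (2, 3), b₁ = (3, -1), a₂ = (1, 2), b₂ = (0, 1).
Each slice is an integer combination of E₁ = a₁b₁ᵀ and E₂ = a₂b₂ᵀ: S₀ = 3·E₁ − 3·E₂, S₁ = E₁ + 6·E₂; reading off coefficients, c₁ = (3, 1) and c₂ = (-3, 6).
Hence T = (2, 3) ⊗ (3, -1) ⊗ (3, 1) + (1, 2) ⊗ (0, 1) ⊗ (-3, 6), so rank(T) ≤ 2.
These bounds meet, so rank(T) = 2.

2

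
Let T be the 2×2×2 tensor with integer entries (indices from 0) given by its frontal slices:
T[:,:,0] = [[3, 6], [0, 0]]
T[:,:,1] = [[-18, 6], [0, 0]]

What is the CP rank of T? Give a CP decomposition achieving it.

rank(T) = 2

Lower bound: the mode-3 unfolding of T (rows indexed by k, columns by (i,j) = (0,0), (0,1), (1,0), (1,1)) is [[3, 6, 0, 0], [-18, 6, 0, 0]].
There the 2×2 minor on rows k ∈ {0, 1}, columns (i,j) ∈ {(0,0), (0,1)} is det [[3, 6], [-18, 6]] = 126 ≠ 0, so this unfolding has rank ≥ 2; CP rank is at least every unfolding rank, so rank(T) ≥ 2. (Flattening ranks never certify an upper bound on CP rank; for that we must actually write T with 2 rank-1 terms.)
Upper bound — finding two terms. Every mode-1 slice of T is a multiple of one matrix: T[i,:,:] = a[i]·M with a = [1, 0] and M = [[3, -18], [6, 6]] (rows indexed by j, columns by k). So it suffices to write M as a sum of two rank-1 matrices.
Splitting M by its rows (j = 0, 1), M = [1, 0][3, -18]ᵀ + [0, 1][6, 6]ᵀ.
Hence T = [1, 0] (x) [1, 0] (x) [3, -18] + [1, 0] (x) [0, 1] (x) [6, 6], so rank(T) ≤ 2.
These bounds meet, so rank(T) = 2.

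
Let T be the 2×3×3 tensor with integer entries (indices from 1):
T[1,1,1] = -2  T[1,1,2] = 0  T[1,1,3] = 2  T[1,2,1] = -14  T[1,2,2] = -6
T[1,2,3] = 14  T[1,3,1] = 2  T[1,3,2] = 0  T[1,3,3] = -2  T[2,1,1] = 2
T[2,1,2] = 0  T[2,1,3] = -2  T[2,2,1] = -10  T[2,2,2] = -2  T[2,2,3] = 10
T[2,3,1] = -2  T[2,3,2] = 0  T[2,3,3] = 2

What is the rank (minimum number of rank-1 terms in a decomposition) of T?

Lower bound: in the mode-3 unfolding of T (rows indexed by k, columns by (i,j)) the 2×2 minor on rows k ∈ {1, 2}, columns (i,j) ∈ {(1,1), (1,2)} is det [[-2, -14], [0, -6]] = 12 ≠ 0, so that unfolding has rank ≥ 2 and hence rank(T) ≥ 2 (CP rank is at least every unfolding rank, though it can be larger).
Upper bound: with S_k = T[:,:,k], the two rank-1 terms a₁b₁ᵀ, a₂b₂ᵀ are the rank-1 members of the pencil x·S₁ + y·S₂.
The 2×2 minor of x·S₁ + y·S₂ on rows {1,2}, columns {1,2} is 48·x² + 16·xy = 16·(3·x + y)(x), vanishing at (x:y) = (1:-3) and (0:1).
M₁ = S₁ − 3·S₂ = [[-2, 4, 2], [2, -4, -2]] = (-2)·(1, -1)(1, -2, -1)ᵀ and M₂ = S₂ = [[0, -6, 0], [0, -2, 0]] = (-2)·(3, 1)(0, 1, 0)ᵀ, so take a₁ = (1, -1), b₁ = (1, -2, -1), a₂ = (3, 1), b₂ = (0, 1, 0).
Each slice is an integer combination of E₁ = a₁b₁ᵀ and E₂ = a₂b₂ᵀ: S₁ = −2·E₁ − 6·E₂, S₂ = −2·E₂, S₃ = 2·E₁ + 6·E₂; reading off coefficients, c₁ = (-2, 0, 2) and c₂ = (-6, -2, 6).
Hence T = (1, -1) ⊗ (1, -2, -1) ⊗ (-2, 0, 2) + (3, 1) ⊗ (0, 1, 0) ⊗ (-6, -2, 6), so rank(T) ≤ 2.
These bounds meet, so rank(T) = 2.

2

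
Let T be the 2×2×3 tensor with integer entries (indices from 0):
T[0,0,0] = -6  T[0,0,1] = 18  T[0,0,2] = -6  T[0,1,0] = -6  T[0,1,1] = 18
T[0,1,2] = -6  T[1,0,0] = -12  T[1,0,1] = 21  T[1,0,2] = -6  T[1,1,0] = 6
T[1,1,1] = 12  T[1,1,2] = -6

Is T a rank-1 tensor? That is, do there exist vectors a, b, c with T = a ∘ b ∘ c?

No

The mode-1 unfolding of T (rows indexed by i, columns by (j,k) = (0,0), (0,1), (0,2), (1,0), (1,1), (1,2)) is [[-6, 18, -6, -6, 18, -6], [-12, 21, -6, 6, 12, -6]].
There the 2×2 minor on rows i ∈ {0, 1}, columns (j,k) ∈ {(0,0), (0,1)} is det [[-6, 18], [-12, 21]] = 90 ≠ 0, so this unfolding has rank ≥ 2; CP rank is at least every unfolding rank, so rank(T) ≥ 2.
In particular rank(T) ≥ 2 > 1, so T is not rank-1.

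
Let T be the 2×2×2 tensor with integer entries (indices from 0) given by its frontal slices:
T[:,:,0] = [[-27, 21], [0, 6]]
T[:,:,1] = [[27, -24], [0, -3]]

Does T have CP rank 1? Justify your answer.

No

The mode-2 unfolding of T (rows indexed by j, columns by (i,k) = (0,0), (0,1), (1,0), (1,1)) is [[-27, 27, 0, 0], [21, -24, 6, -3]].
There the 2×2 minor on rows j ∈ {0, 1}, columns (i,k) ∈ {(0,0), (0,1)} is det [[-27, 27], [21, -24]] = 81 ≠ 0, so this unfolding has rank ≥ 2; CP rank is at least every unfolding rank, so rank(T) ≥ 2.
In particular rank(T) ≥ 2 > 1, so T is not rank-1.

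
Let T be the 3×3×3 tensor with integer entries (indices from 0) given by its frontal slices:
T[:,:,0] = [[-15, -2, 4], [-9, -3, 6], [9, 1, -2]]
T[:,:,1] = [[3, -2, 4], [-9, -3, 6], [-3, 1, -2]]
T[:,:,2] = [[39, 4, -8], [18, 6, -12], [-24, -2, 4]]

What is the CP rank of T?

2

Lower bound: the mode-3 unfolding of T (rows indexed by k, columns by (i,j) = (0,0), (0,1), (0,2), (1,0), (1,1), (1,2), (2,0), (2,1), (2,2)) is [[-15, -2, 4, -9, -3, 6, 9, 1, -2], [3, -2, 4, -9, -3, 6, -3, 1, -2], [39, 4, -8, 18, 6, -12, -24, -2, 4]].
There the 2×2 minor on rows k ∈ {0, 1}, columns (i,j) ∈ {(0,0), (0,1)} is det [[-15, -2], [3, -2]] = 36 ≠ 0, so this unfolding has rank ≥ 2; CP rank is at least every unfolding rank, so rank(T) ≥ 2. (This is only a lower bound: in general the CP rank may exceed every unfolding rank, so we still need to exhibit 2 rank-1 terms summing to T.)
Upper bound — finding two terms. Write S_k = T[:,:,k] for the frontal slices: S₀ = [[-15, -2, 4], [-9, -3, 6], [9, 1, -2]], S₁ = [[3, -2, 4], [-9, -3, 6], [-3, 1, -2]], S₂ = [[39, 4, -8], [18, 6, -12], [-24, -2, 4]].
If T = a₁ ⊗ b₁ ⊗ c₁ + a₂ ⊗ b₂ ⊗ c₂ then each S_k = c₁[k]·a₁b₁ᵀ + c₂[k]·a₂b₂ᵀ. S₀ and S₁ are linearly independent, so a₁b₁ᵀ and a₂b₂ᵀ must span the same plane of matrices: they are the rank-1 matrices of the form x·S₀ + y·S₁.
The 2×2 minor of x·S₀ + y·S₁ on rows {0,1}, columns {0,1} is 27·x² − 27·y² = 27·(x − y)(x + y), vanishing at (x:y) = (1:1) and (1:-1).
M₁ = S₀ + S₁ = [[-12, -4, 8], [-18, -6, 12], [6, 2, -4]] = (-2)·[2, 3, -1][3, 1, -2]ᵀ and M₂ = S₀ − S₁ = [[-18, 0, 0], [0, 0, 0], [12, 0, 0]] = (-6)·[3, 0, -2][1, 0, 0]ᵀ, so take a₁ = [2, 3, -1], b₁ = [3, 1, -2], a₂ = [3, 0, -2], b₂ = [1, 0, 0].
Each slice is an integer combination of E₁ = a₁b₁ᵀ and E₂ = a₂b₂ᵀ: S₀ = −E₁ − 3·E₂, S₁ = −E₁ + 3·E₂, S₂ = 2·E₁ + 9·E₂; reading off coefficients, c₁ = [-1, -1, 2] and c₂ = [-3, 3, 9].
Hence T = [2, 3, -1] ⊗ [3, 1, -2] ⊗ [-1, -1, 2] + [3, 0, -2] ⊗ [1, 0, 0] ⊗ [-3, 3, 9], so rank(T) ≤ 2.
These bounds meet, so rank(T) = 2.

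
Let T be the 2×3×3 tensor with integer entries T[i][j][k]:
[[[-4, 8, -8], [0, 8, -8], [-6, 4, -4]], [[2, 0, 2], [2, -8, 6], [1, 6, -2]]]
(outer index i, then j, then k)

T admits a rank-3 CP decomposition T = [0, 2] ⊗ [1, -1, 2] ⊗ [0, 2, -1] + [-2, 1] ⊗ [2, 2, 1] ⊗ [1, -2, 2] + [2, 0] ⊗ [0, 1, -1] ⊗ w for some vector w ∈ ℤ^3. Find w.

Subtract the known terms from T to get the rank-1 residual R = [2, 0] ⊗ [0, 1, -1] ⊗ w, so R[i,j,k] = a[i]·b[j]·w[k]. Pick indices with nonzero a[0]·b[1] = (2)·(1) = 2. Only the fibre through (0,1,·) is needed: R[0,1,:] = T[0,1,:] − Σₗ aₗ[0]bₗ[1]cₗ = [0, 8, -8] − (0)·(-1)·[0, 2, -1] − (-2)·(2)·[1, -2, 2] = [4, 0, 0]. Then w[k] = R[0,1,k] / 2 for each k, giving w = [4, 0, 0] / 2 = [2, 0, 0].

w = [2, 0, 0]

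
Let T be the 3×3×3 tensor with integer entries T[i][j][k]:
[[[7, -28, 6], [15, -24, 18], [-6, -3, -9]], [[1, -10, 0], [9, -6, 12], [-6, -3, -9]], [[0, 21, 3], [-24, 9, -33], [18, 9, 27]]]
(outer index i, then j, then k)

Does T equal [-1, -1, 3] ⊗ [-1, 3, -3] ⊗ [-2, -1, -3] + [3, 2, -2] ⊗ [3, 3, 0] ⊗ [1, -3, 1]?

No

Reconstruct entry (1,0,0) from the claimed factors: Σₗ aₗ[1]bₗ[0]cₗ[0] = (-1)·(-1)·(-2) + (2)·(3)·(1) = 4, but T[1,0,0] = 1. The claim is false.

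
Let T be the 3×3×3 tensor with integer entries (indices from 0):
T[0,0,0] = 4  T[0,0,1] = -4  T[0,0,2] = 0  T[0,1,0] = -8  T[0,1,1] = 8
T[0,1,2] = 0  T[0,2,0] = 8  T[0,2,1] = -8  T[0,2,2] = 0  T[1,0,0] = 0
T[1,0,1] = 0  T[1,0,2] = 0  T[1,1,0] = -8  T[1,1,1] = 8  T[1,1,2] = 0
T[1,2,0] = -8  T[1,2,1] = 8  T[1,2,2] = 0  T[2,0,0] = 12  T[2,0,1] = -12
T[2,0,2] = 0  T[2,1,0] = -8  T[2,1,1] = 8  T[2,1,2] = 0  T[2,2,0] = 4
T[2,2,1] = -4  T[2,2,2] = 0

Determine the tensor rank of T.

3

Lower bound: the mode-2 unfolding of T (rows indexed by j, columns by (i,k) = (0,0), (0,1), (0,2), (1,0), (1,1), (1,2), (2,0), (2,1), (2,2)) is [[4, -4, 0, 0, 0, 0, 12, -12, 0], [-8, 8, 0, -8, 8, 0, -8, 8, 0], [8, -8, 0, -8, 8, 0, 4, -4, 0]].
There the 3×3 minor on rows j ∈ {0, 1, 2}, columns (i,k) ∈ {(0,0), (1,0), (2,0)} is det [[4, 0, 12], [-8, -8, -8], [8, -8, 4]] = 1152 ≠ 0, so this unfolding has rank ≥ 3; CP rank is at least every unfolding rank, so rank(T) ≥ 3. (Unfolding ranks only ever bound the CP rank from below — rank(T) can be strictly larger than all of them — so the matching upper bound has to come from an explicit 3-term decomposition.)
Upper bound: T is a sum of 3 rank-1 terms, T = [0, 0, 1] (x) [2, 2, 1] (x) [4, -4, 0] + [0, 1, 1] (x) [0, 1, 1] (x) [-8, 8, 0] + [1, 0, 1] (x) [1, -2, 2] (x) [4, -4, 0] (one valid choice — decompositions are not unique — normalised so each a, b is primitive with positive first nonzero entry; check it by expanding all entries), so rank(T) ≤ 3.
These bounds meet, so rank(T) = 3.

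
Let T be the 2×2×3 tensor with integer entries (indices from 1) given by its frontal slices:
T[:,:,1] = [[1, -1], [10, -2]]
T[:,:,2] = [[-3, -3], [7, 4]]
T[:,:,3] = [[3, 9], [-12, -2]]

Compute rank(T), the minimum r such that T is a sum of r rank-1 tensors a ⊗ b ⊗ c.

3

Lower bound: the mode-3 unfolding of T (rows indexed by k, columns by (i,j) = (1,1), (1,2), (2,1), (2,2)) is [[1, -1, 10, -2], [-3, -3, 7, 4], [3, 9, -12, -2]].
There the 3×3 minor on rows k ∈ {1, 2, 3}, columns (i,j) ∈ {(1,1), (1,2), (2,1)} is det [[1, -1, 10], [-3, -3, 7], [3, 9, -12]] = -192 ≠ 0, so this unfolding has rank ≥ 3; CP rank is at least every unfolding rank, so rank(T) ≥ 3. (Unfolding ranks only ever bound the CP rank from below — rank(T) can be strictly larger than all of them — so the matching upper bound has to come from an explicit 3-term decomposition.)
Upper bound: T is a sum of 3 rank-1 terms, T = [0, 1] ⊗ [1, 0] ⊗ [8, 8, -8] + [1, 2] ⊗ [1, -1] ⊗ [1, -1, -1] + [2, -1] ⊗ [1, 2] ⊗ [0, -1, 2] (one valid choice — decompositions are not unique — normalised so each a, b is primitive with positive first nonzero entry; check it by expanding all entries), so rank(T) ≤ 3.
These bounds meet, so rank(T) = 3.
Check entry T[2,1,1] = 10: (1)·(1)·(8) + (2)·(1)·(1) + (-1)·(1)·(0) = 10.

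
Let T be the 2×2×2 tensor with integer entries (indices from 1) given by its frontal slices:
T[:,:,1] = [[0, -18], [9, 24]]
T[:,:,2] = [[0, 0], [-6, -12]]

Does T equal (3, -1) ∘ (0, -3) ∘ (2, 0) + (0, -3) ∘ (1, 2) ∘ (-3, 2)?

Yes

Reconstruct entrywise from the claimed factors. For example, T[1,1,2] = 0 and Σₗ aₗ[1]bₗ[1]cₗ[2] = (3)·(0)·(0) + (0)·(1)·(2) = 0; checking all 8 entries, every one matches. The claim holds.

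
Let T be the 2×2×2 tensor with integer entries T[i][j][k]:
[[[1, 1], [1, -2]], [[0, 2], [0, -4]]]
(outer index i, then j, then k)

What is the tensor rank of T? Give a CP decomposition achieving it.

rank(T) = 2

Lower bound: the mode-3 unfolding of T (rows indexed by k, columns by (i,j) = (0,0), (0,1), (1,0), (1,1)) is [[1, 1, 0, 0], [1, -2, 2, -4]].
There the 2×2 minor on rows k ∈ {0, 1}, columns (i,j) ∈ {(0,0), (0,1)} is det [[1, 1], [1, -2]] = -3 ≠ 0, so this unfolding has rank ≥ 2; CP rank is at least every unfolding rank, so rank(T) ≥ 2. (This is only a lower bound: in general the CP rank may exceed every unfolding rank, so we still need to exhibit 2 rank-1 terms summing to T.)
Upper bound — finding two terms. Write S_k = T[:,:,k] for the frontal slices: S₀ = [[1, 1], [0, 0]], S₁ = [[1, -2], [2, -4]].
If T = a₁ ⊗ b₁ ⊗ c₁ + a₂ ⊗ b₂ ⊗ c₂ then each S_k = c₁[k]·a₁b₁ᵀ + c₂[k]·a₂b₂ᵀ. S₀ and S₁ are linearly independent, so a₁b₁ᵀ and a₂b₂ᵀ must span the same plane of matrices: they are the rank-1 matrices of the form x·S₀ + y·S₁.
det(x·S₀ + y·S₁) is −6·xy = (-6)·(y)(x), vanishing at (x:y) = (1:0) and (0:1).
M₁ = S₀ = [[1, 1], [0, 0]] = [1, 0][1, 1]ᵀ and M₂ = S₁ = [[1, -2], [2, -4]] = [1, 2][1, -2]ᵀ, so take a₁ = [1, 0], b₁ = [1, 1], a₂ = [1, 2], b₂ = [1, -2].
Each slice is an integer combination of E₁ = a₁b₁ᵀ and E₂ = a₂b₂ᵀ: S₀ = E₁, S₁ = E₂; reading off coefficients, c₁ = [1, 0] and c₂ = [0, 1].
Hence T = [1, 0] ⊗ [1, 1] ⊗ [1, 0] + [1, 2] ⊗ [1, -2] ⊗ [0, 1], so rank(T) ≤ 2.
These bounds meet, so rank(T) = 2.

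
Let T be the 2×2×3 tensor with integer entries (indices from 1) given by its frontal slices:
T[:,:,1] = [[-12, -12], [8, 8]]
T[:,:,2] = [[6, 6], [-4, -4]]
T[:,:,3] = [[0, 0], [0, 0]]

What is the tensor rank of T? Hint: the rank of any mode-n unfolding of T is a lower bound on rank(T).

Lower bound: T ≠ 0 (e.g. T[1,1,1] = -12), so rank(T) ≥ 1.
Upper bound: if T = a ∘ b ∘ c then every fibre of T is a multiple of the corresponding factor, so read the factors off the fibres through the nonzero entry T[1,1,1] = -12.
The mode-1 fibre T[:,1,1] = [-12, 8] gives a = [3, -2] (primitive direction); the mode-2 fibre T[1,:,1] = [-12, -12] gives b = [1, 1]; then c[k] = T[1,1,k] / (a[1]·b[1]) = [-12, 6, 0] / 3 = [-4, 2, 0].
Expanding [3, -2] ∘ [1, 1] ∘ [-4, 2, 0] reproduces all 12 entries of T, so T = [3, -2] ∘ [1, 1] ∘ [-4, 2, 0] and rank(T) ≤ 1.
These bounds meet, so rank(T) = 1.

1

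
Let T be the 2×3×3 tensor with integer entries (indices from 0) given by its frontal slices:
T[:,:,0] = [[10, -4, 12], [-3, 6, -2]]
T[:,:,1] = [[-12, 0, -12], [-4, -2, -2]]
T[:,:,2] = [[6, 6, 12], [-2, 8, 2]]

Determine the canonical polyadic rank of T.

3

Lower bound: the mode-2 unfolding of T (rows indexed by j, columns by (i,k) = (0,0), (0,1), (0,2), (1,0), (1,1), (1,2)) is [[10, -12, 6, -3, -4, -2], [-4, 0, 6, 6, -2, 8], [12, -12, 12, -2, -2, 2]].
There the 3×3 minor on rows j ∈ {0, 1, 2}, columns (i,k) ∈ {(0,0), (0,1), (0,2)} is det [[10, -12, 6], [-4, 0, 6], [12, -12, 12]] = -432 ≠ 0, so this unfolding has rank ≥ 3; CP rank is at least every unfolding rank, so rank(T) ≥ 3. (This is only a lower bound: in general the CP rank may exceed every unfolding rank, so we still need to exhibit 3 rank-1 terms summing to T.)
Upper bound: T is a sum of 3 rank-1 terms, T = (1, 1) ⊗ (1, -1, 0) ⊗ (0, -4, -2) + (2, -1) ⊗ (1, -1, 1) ⊗ (4, -2, 2) + (2, 1) ⊗ (1, 2, 2) ⊗ (1, -2, 2) (one valid choice — decompositions are not unique — normalised so each a, b is primitive with positive first nonzero entry; check it by expanding all entries), so rank(T) ≤ 3.
These bounds meet, so rank(T) = 3.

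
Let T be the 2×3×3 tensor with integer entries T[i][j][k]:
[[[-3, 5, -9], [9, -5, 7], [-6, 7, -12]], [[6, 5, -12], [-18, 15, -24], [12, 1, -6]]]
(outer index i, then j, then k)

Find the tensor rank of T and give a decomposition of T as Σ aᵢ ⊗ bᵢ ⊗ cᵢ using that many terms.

rank(T) = 2

Lower bound: in the mode-1 unfolding of T (rows indexed by i, columns by (j,k)) the 2×2 minor on rows i ∈ {0, 1}, columns (j,k) ∈ {(0,0), (0,1)} is det [[-3, 5], [6, 5]] = -45 ≠ 0, so that unfolding has rank ≥ 2 and hence rank(T) ≥ 2 (CP rank is at least every unfolding rank, though it can be larger).
Upper bound: with S_k = T[:,:,k], the two rank-1 terms a₁b₁ᵀ, a₂b₂ᵀ are the rank-1 members of the pencil x·S₀ + y·S₁.
The 2×2 minor of x·S₀ + y·S₁ on rows {0,1}, columns {0,1} is −150·xy + 100·y² = (-50)·(3·x − 2·y)(y), vanishing at (x:y) = (2:3) and (1:0).
M₁ = 2·S₀ + 3·S₁ = [[9, 3, 9], [27, 9, 27]] = 3·[1, 3][3, 1, 3]ᵀ and M₂ = S₀ = [[-3, 9, -6], [6, -18, 12]] = (-3)·[1, -2][1, -3, 2]ᵀ, so take a₁ = [1, 3], b₁ = [3, 1, 3], a₂ = [1, -2], b₂ = [1, -3, 2].
Each slice is an integer combination of E₁ = a₁b₁ᵀ and E₂ = a₂b₂ᵀ: S₀ = −3·E₂, S₁ = E₁ + 2·E₂, S₂ = −2·E₁ − 3·E₂; reading off coefficients, c₁ = [0, 1, -2] and c₂ = [-3, 2, -3].
Hence T = [1, 3] ⊗ [3, 1, 3] ⊗ [0, 1, -2] + [1, -2] ⊗ [1, -3, 2] ⊗ [-3, 2, -3], so rank(T) ≤ 2.
These bounds meet, so rank(T) = 2.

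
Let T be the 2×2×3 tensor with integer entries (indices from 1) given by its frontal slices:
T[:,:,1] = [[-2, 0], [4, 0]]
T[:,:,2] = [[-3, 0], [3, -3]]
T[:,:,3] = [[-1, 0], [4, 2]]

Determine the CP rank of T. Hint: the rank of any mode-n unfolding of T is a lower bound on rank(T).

Lower bound: the mode-1 unfolding of T (rows indexed by i, columns by (j,k) = (1,1), (1,2), (1,3), (2,1), (2,2), (2,3)) is [[-2, -3, -1, 0, 0, 0], [4, 3, 4, 0, -3, 2]].
There the 2×2 minor on rows i ∈ {1, 2}, columns (j,k) ∈ {(1,1), (1,2)} is det [[-2, -3], [4, 3]] = 6 ≠ 0, so this unfolding has rank ≥ 2; CP rank is at least every unfolding rank, so rank(T) ≥ 2. (This is only a lower bound: in general the CP rank may exceed every unfolding rank, so we still need to exhibit 2 rank-1 terms summing to T.)
Upper bound — finding two terms. Write S_k = T[:,:,k] for the frontal slices: S₁ = [[-2, 0], [4, 0]], S₂ = [[-3, 0], [3, -3]], S₃ = [[-1, 0], [4, 2]].
If T = a₁ ⊗ b₁ ⊗ c₁ + a₂ ⊗ b₂ ⊗ c₂ then each S_k = c₁[k]·a₁b₁ᵀ + c₂[k]·a₂b₂ᵀ. S₁ and S₂ are linearly independent, so a₁b₁ᵀ and a₂b₂ᵀ must span the same plane of matrices: they are the rank-1 matrices of the form x·S₁ + y·S₂.
det(x·S₁ + y·S₂) is 6·xy + 9·y² = 3·(2·x + 3·y)(y), vanishing at (x:y) = (3:-2) and (1:0).
M₁ = 3·S₁ − 2·S₂ = [[0, 0], [6, 6]] = 6·[0, 1][1, 1]ᵀ and M₂ = S₁ = [[-2, 0], [4, 0]] = (-2)·[1, -2][1, 0]ᵀ, so take a₁ = [0, 1], b₁ = [1, 1], a₂ = [1, -2], b₂ = [1, 0].
Each slice is an integer combination of E₁ = a₁b₁ᵀ and E₂ = a₂b₂ᵀ: S₁ = −2·E₂, S₂ = −3·E₁ − 3·E₂, S₃ = 2·E₁ − E₂; reading off coefficients, c₁ = [0, -3, 2] and c₂ = [-2, -3, -1].
Hence T = [0, 1] ⊗ [1, 1] ⊗ [0, -3, 2] + [1, -2] ⊗ [1, 0] ⊗ [-2, -3, -1], so rank(T) ≤ 2.
These bounds meet, so rank(T) = 2.
Check entry T[2,1,3] = 4: (1)·(1)·(2) + (-2)·(1)·(-1) = 4.

2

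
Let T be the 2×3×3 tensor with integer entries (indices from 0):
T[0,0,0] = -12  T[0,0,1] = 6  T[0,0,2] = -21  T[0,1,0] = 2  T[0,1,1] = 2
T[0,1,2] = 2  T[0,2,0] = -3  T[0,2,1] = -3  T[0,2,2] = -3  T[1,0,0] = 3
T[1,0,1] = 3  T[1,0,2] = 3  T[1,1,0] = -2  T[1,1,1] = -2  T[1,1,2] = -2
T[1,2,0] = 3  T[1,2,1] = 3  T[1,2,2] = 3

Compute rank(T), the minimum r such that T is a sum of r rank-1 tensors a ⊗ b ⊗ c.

Lower bound: the mode-2 unfolding of T (rows indexed by j, columns by (i,k) = (0,0), (0,1), (0,2), (1,0), (1,1), (1,2)) is [[-12, 6, -21, 3, 3, 3], [2, 2, 2, -2, -2, -2], [-3, -3, -3, 3, 3, 3]].
There the 2×2 minor on rows j ∈ {0, 1}, columns (i,k) ∈ {(0,0), (0,1)} is det [[-12, 6], [2, 2]] = -36 ≠ 0, so this unfolding has rank ≥ 2; CP rank is at least every unfolding rank, so rank(T) ≥ 2. (Flattening ranks never certify an upper bound on CP rank; for that we must actually write T with 2 rank-1 terms.)
Upper bound — finding two terms. Write S_k = T[:,:,k] for the frontal slices: S₀ = [[-12, 2, -3], [3, -2, 3]], S₁ = [[6, 2, -3], [3, -2, 3]], S₂ = [[-21, 2, -3], [3, -2, 3]].
If T = a₁ ⊗ b₁ ⊗ c₁ + a₂ ⊗ b₂ ⊗ c₂ then each S_k = c₁[k]·a₁b₁ᵀ + c₂[k]·a₂b₂ᵀ. S₀ and S₁ are linearly independent, so a₁b₁ᵀ and a₂b₂ᵀ must span the same plane of matrices: they are the rank-1 matrices of the form x·S₀ + y·S₁.
The 2×2 minor of x·S₀ + y·S₁ on rows {0,1}, columns {0,1} is 18·x² − 18·y² = 18·(x − y)(x + y), vanishing at (x:y) = (1:1) and (1:-1).
M₁ = S₀ + S₁ = [[-6, 4, -6], [6, -4, 6]] = (-2)·[1, -1][3, -2, 3]ᵀ and M₂ = S₀ − S₁ = [[-18, 0, 0], [0, 0, 0]] = (-18)·[1, 0][1, 0, 0]ᵀ, so take a₁ = [1, -1], b₁ = [3, -2, 3], a₂ = [1, 0], b₂ = [1, 0, 0].
Each slice is an integer combination of E₁ = a₁b₁ᵀ and E₂ = a₂b₂ᵀ: S₀ = −E₁ − 9·E₂, S₁ = −E₁ + 9·E₂, S₂ = −E₁ − 18·E₂; reading off coefficients, c₁ = [-1, -1, -1] and c₂ = [-9, 9, -18].
Hence T = [1, -1] ⊗ [3, -2, 3] ⊗ [-1, -1, -1] + [1, 0] ⊗ [1, 0, 0] ⊗ [-9, 9, -18], so rank(T) ≤ 2.
These bounds meet, so rank(T) = 2.

2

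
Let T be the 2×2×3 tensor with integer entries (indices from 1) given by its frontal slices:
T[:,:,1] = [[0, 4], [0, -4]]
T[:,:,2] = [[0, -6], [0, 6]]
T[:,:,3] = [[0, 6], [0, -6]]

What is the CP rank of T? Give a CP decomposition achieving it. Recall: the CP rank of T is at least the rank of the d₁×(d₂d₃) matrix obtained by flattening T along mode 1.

Lower bound: T ≠ 0 (e.g. T[1,2,1] = 4), so rank(T) ≥ 1.
Upper bound: if T = a ⊗ b ⊗ c then every fibre of T is a multiple of the corresponding factor, so read the factors off the fibres through the nonzero entry T[1,2,1] = 4.
The mode-1 fibre T[:,2,1] = [4, -4] gives a = [1, -1] (primitive direction); the mode-2 fibre T[1,:,1] = [0, 4] gives b = [0, 1]; then c[k] = T[1,2,k] / (a[1]·b[2]) = [4, -6, 6] / 1 = [4, -6, 6].
Expanding [1, -1] ⊗ [0, 1] ⊗ [4, -6, 6] reproduces all 12 entries of T, so T = [1, -1] ⊗ [0, 1] ⊗ [4, -6, 6] and rank(T) ≤ 1.
These bounds meet, so rank(T) = 1.

rank(T) = 1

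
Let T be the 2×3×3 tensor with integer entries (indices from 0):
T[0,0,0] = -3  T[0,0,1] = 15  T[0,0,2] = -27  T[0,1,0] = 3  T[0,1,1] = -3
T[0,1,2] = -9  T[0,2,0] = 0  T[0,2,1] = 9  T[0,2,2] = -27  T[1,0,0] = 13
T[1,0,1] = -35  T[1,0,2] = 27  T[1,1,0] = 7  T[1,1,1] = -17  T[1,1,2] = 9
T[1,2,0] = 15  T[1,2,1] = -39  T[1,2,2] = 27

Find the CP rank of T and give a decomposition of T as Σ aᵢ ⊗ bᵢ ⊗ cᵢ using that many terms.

rank(T) = 2

Lower bound: the mode-1 unfolding of T (rows indexed by i, columns by (j,k) = (0,0), (0,1), (0,2), (1,0), (1,1), (1,2), (2,0), (2,1), (2,2)) is [[-3, 15, -27, 3, -3, -9, 0, 9, -27], [13, -35, 27, 7, -17, 9, 15, -39, 27]].
There the 2×2 minor on rows i ∈ {0, 1}, columns (j,k) ∈ {(0,0), (0,1)} is det [[-3, 15], [13, -35]] = -90 ≠ 0, so this unfolding has rank ≥ 2; CP rank is at least every unfolding rank, so rank(T) ≥ 2. (This is only a lower bound: in general the CP rank may exceed every unfolding rank, so we still need to exhibit 2 rank-1 terms summing to T.)
Upper bound — finding two terms. Write S_k = T[:,:,k] for the frontal slices: S₀ = [[-3, 3, 0], [13, 7, 15]], S₁ = [[15, -3, 9], [-35, -17, -39]], S₂ = [[-27, -9, -27], [27, 9, 27]].
If T = a₁ ⊗ b₁ ⊗ c₁ + a₂ ⊗ b₂ ⊗ c₂ then each S_k = c₁[k]·a₁b₁ᵀ + c₂[k]·a₂b₂ᵀ. S₀ and S₁ are linearly independent, so a₁b₁ᵀ and a₂b₂ᵀ must span the same plane of matrices: they are the rank-1 matrices of the form x·S₀ + y·S₁.
The 2×2 minor of x·S₀ + y·S₁ on rows {0,1}, columns {0,1} is −60·x² + 300·xy − 360·y² = (-60)·(x − 3·y)(x − 2·y), vanishing at (x:y) = (3:1) and (2:1).
M₁ = 3·S₀ + S₁ = [[6, 6, 9], [4, 4, 6]] = (3, 2)(2, 2, 3)ᵀ and M₂ = 2·S₀ + S₁ = [[9, 3, 9], [-9, -3, -9]] = 3·(1, -1)(3, 1, 3)ᵀ, so take a₁ = (3, 2), b₁ = (2, 2, 3), a₂ = (1, -1), b₂ = (3, 1, 3).
Each slice is an integer combination of E₁ = a₁b₁ᵀ and E₂ = a₂b₂ᵀ: S₀ = E₁ − 3·E₂, S₁ = −2·E₁ + 9·E₂, S₂ = −9·E₂; reading off coefficients, c₁ = (1, -2, 0) and c₂ = (-3, 9, -9).
Hence T = (3, 2) ⊗ (2, 2, 3) ⊗ (1, -2, 0) + (1, -1) ⊗ (3, 1, 3) ⊗ (-3, 9, -9), so rank(T) ≤ 2.
These bounds meet, so rank(T) = 2.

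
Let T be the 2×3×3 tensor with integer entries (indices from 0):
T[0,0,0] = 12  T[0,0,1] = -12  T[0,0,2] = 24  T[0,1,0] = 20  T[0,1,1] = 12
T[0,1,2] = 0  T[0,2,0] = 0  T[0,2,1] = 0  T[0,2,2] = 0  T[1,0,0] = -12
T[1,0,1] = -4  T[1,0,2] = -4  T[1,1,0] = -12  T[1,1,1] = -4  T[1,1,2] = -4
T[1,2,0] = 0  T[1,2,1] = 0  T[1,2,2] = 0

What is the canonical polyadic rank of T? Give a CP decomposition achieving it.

Lower bound: the mode-2 unfolding of T (rows indexed by j, columns by (i,k) = (0,0), (0,1), (0,2), (1,0), (1,1), (1,2)) is [[12, -12, 24, -12, -4, -4], [20, 12, 0, -12, -4, -4], [0, 0, 0, 0, 0, 0]].
There the 2×2 minor on rows j ∈ {0, 1}, columns (i,k) ∈ {(0,0), (0,1)} is det [[12, -12], [20, 12]] = 384 ≠ 0, so this unfolding has rank ≥ 2; CP rank is at least every unfolding rank, so rank(T) ≥ 2. (This is only a lower bound: in general the CP rank may exceed every unfolding rank, so we still need to exhibit 2 rank-1 terms summing to T.)
Upper bound — finding two terms. Write S_k = T[:,:,k] for the frontal slices: S₀ = [[12, 20, 0], [-12, -12, 0]], S₁ = [[-12, 12, 0], [-4, -4, 0]], S₂ = [[24, 0, 0], [-4, -4, 0]].
If T = a₁ (x) b₁ (x) c₁ + a₂ (x) b₂ (x) c₂ then each S_k = c₁[k]·a₁b₁ᵀ + c₂[k]·a₂b₂ᵀ. S₀ and S₁ are linearly independent, so a₁b₁ᵀ and a₂b₂ᵀ must span the same plane of matrices: they are the rank-1 matrices of the form x·S₀ + y·S₁.
The 2×2 minor of x·S₀ + y·S₁ on rows {0,1}, columns {0,1} is 96·x² + 320·xy + 96·y² = 32·(x + 3·y)(3·x + y), vanishing at (x:y) = (3:-1) and (1:-3).
M₁ = 3·S₀ − S₁ = [[48, 48, 0], [-32, -32, 0]] = 16·(3, -2)(1, 1, 0)ᵀ and M₂ = S₀ − 3·S₁ = [[48, -16, 0], [0, 0, 0]] = 16·(1, 0)(3, -1, 0)ᵀ, so take a₁ = (3, -2), b₁ = (1, 1, 0), a₂ = (1, 0), b₂ = (3, -1, 0).
Each slice is an integer combination of E₁ = a₁b₁ᵀ and E₂ = a₂b₂ᵀ: S₀ = 6·E₁ − 2·E₂, S₁ = 2·E₁ − 6·E₂, S₂ = 2·E₁ + 6·E₂; reading off coefficients, c₁ = (6, 2, 2) and c₂ = (-2, -6, 6).
Hence T = (3, -2) (x) (1, 1, 0) (x) (6, 2, 2) + (1, 0) (x) (3, -1, 0) (x) (-2, -6, 6), so rank(T) ≤ 2.
These bounds meet, so rank(T) = 2.

rank(T) = 2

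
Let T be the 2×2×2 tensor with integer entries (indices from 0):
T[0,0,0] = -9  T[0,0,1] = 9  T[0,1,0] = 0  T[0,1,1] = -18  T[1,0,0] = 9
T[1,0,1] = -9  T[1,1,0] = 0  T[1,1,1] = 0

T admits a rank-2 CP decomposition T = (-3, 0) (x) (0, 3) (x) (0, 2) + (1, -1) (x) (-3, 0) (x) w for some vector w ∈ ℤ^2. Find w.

Subtract the known terms from T to get the rank-1 residual R = (1, -1) (x) (-3, 0) (x) w, so R[i,j,k] = a[i]·b[j]·w[k]. Pick indices with nonzero a[0]·b[0] = (1)·(-3) = -3. Only the fibre through (0,0,·) is needed: R[0,0,:] = T[0,0,:] − Σₗ aₗ[0]bₗ[0]cₗ = [-9, 9] − (-3)·(0)·(0, 2) = [-9, 9]. Then w[k] = R[0,0,k] / -3 for each k, giving w = [-9, 9] / -3 = (3, -3).

w = (3, -3)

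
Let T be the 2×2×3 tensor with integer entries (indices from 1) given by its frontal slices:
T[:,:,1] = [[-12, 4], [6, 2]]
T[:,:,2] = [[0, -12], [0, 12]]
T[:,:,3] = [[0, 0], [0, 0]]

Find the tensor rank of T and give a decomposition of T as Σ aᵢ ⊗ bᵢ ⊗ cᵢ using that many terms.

rank(T) = 2

Lower bound: the mode-2 unfolding of T (rows indexed by j, columns by (i,k) = (1,1), (1,2), (1,3), (2,1), (2,2), (2,3)) is [[-12, 0, 0, 6, 0, 0], [4, -12, 0, 2, 12, 0]].
There the 2×2 minor on rows j ∈ {1, 2}, columns (i,k) ∈ {(1,1), (1,2)} is det [[-12, 0], [4, -12]] = 144 ≠ 0, so this unfolding has rank ≥ 2; CP rank is at least every unfolding rank, so rank(T) ≥ 2. (Flattening ranks never certify an upper bound on CP rank; for that we must actually write T with 2 rank-1 terms.)
Upper bound — finding two terms. Write S_k = T[:,:,k] for the frontal slices: S₁ = [[-12, 4], [6, 2]], S₂ = [[0, -12], [0, 12]], S₃ = [[0, 0], [0, 0]].
If T = a₁ ⊗ b₁ ⊗ c₁ + a₂ ⊗ b₂ ⊗ c₂ then each S_k = c₁[k]·a₁b₁ᵀ + c₂[k]·a₂b₂ᵀ. S₁ and S₂ are linearly independent, so a₁b₁ᵀ and a₂b₂ᵀ must span the same plane of matrices: they are the rank-1 matrices of the form x·S₁ + y·S₂.
det(x·S₁ + y·S₂) is −48·x² − 72·xy = (-24)·(2·x + 3·y)(x), vanishing at (x:y) = (3:-2) and (0:1).
M₁ = 3·S₁ − 2·S₂ = [[-36, 36], [18, -18]] = (-18)·[2, -1][1, -1]ᵀ and M₂ = S₂ = [[0, -12], [0, 12]] = (-12)·[1, -1][0, 1]ᵀ, so take a₁ = [2, -1], b₁ = [1, -1], a₂ = [1, -1], b₂ = [0, 1].
Each slice is an integer combination of E₁ = a₁b₁ᵀ and E₂ = a₂b₂ᵀ: S₁ = −6·E₁ − 8·E₂, S₂ = −12·E₂, S₃ = 0; reading off coefficients, c₁ = [-6, 0, 0] and c₂ = [-8, -12, 0].
Hence T = [2, -1] ⊗ [1, -1] ⊗ [-6, 0, 0] + [1, -1] ⊗ [0, 1] ⊗ [-8, -12, 0], so rank(T) ≤ 2.
These bounds meet, so rank(T) = 2.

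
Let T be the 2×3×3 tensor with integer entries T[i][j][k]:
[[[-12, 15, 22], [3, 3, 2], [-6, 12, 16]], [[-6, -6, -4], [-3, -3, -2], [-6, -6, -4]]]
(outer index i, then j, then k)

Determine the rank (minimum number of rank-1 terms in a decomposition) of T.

Lower bound: the mode-3 unfolding of T (rows indexed by k, columns by (i,j) = (0,0), (0,1), (0,2), (1,0), (1,1), (1,2)) is [[-12, 3, -6, -6, -3, -6], [15, 3, 12, -6, -3, -6], [22, 2, 16, -4, -2, -4]].
There the 2×2 minor on rows k ∈ {0, 1}, columns (i,j) ∈ {(0,0), (0,1)} is det [[-12, 3], [15, 3]] = -81 ≠ 0, so this unfolding has rank ≥ 2; CP rank is at least every unfolding rank, so rank(T) ≥ 2. (This is only a lower bound: in general the CP rank may exceed every unfolding rank, so we still need to exhibit 2 rank-1 terms summing to T.)
Upper bound — finding two terms. Write S_k = T[:,:,k] for the frontal slices: S₀ = [[-12, 3, -6], [-6, -3, -6]], S₁ = [[15, 3, 12], [-6, -3, -6]], S₂ = [[22, 2, 16], [-4, -2, -4]].
If T = a₁ ⊗ b₁ ⊗ c₁ + a₂ ⊗ b₂ ⊗ c₂ then each S_k = c₁[k]·a₁b₁ᵀ + c₂[k]·a₂b₂ᵀ. S₀ and S₁ are linearly independent, so a₁b₁ᵀ and a₂b₂ᵀ must span the same plane of matrices: they are the rank-1 matrices of the form x·S₀ + y·S₁.
The 2×2 minor of x·S₀ + y·S₁ on rows {0,1}, columns {0,1} is 54·x² + 27·xy − 27·y² = 27·(2·x − y)(x + y), vanishing at (x:y) = (1:2) and (1:-1).
M₁ = S₀ + 2·S₁ = [[18, 9, 18], [-18, -9, -18]] = 9·[1, -1][2, 1, 2]ᵀ and M₂ = S₀ − S₁ = [[-27, 0, -18], [0, 0, 0]] = (-9)·[1, 0][3, 0, 2]ᵀ, so take a₁ = [1, -1], b₁ = [2, 1, 2], a₂ = [1, 0], b₂ = [3, 0, 2].
Each slice is an integer combination of E₁ = a₁b₁ᵀ and E₂ = a₂b₂ᵀ: S₀ = 3·E₁ − 6·E₂, S₁ = 3·E₁ + 3·E₂, S₂ = 2·E₁ + 6·E₂; reading off coefficients, c₁ = [3, 3, 2] and c₂ = [-6, 3, 6].
Hence T = [1, -1] ⊗ [2, 1, 2] ⊗ [3, 3, 2] + [1, 0] ⊗ [3, 0, 2] ⊗ [-6, 3, 6], so rank(T) ≤ 2.
These bounds meet, so rank(T) = 2.

2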